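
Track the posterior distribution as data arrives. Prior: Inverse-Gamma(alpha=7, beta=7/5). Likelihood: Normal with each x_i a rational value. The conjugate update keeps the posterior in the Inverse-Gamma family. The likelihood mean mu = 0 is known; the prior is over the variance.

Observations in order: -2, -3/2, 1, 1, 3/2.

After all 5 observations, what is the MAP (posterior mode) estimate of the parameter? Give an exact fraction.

19/30

obs 1: x=-2 → posterior Inverse-Gamma(15/2, 17/5)
obs 2: x=-3/2 → posterior Inverse-Gamma(8, 181/40)
obs 3: x=1 → posterior Inverse-Gamma(17/2, 201/40)
obs 4: x=1 → posterior Inverse-Gamma(9, 221/40)
obs 5: x=3/2 → posterior Inverse-Gamma(19/2, 133/20)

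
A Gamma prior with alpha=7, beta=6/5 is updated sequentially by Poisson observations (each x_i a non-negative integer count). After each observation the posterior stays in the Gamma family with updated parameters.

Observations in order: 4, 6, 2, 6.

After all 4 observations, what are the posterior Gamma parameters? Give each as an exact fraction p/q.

alpha=25, beta=26/5

obs 1: x=4 → posterior Gamma(11, 11/5)
obs 2: x=6 → posterior Gamma(17, 16/5)
obs 3: x=2 → posterior Gamma(19, 21/5)
obs 4: x=6 → posterior Gamma(25, 26/5)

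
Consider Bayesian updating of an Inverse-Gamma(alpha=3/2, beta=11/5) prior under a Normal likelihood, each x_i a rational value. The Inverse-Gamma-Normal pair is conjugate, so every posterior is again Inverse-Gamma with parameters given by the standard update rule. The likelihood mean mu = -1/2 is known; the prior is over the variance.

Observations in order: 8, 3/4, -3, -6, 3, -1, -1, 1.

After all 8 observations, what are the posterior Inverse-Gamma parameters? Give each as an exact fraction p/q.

obs 1: x=8 → posterior Inverse-Gamma(2, 1533/40)
obs 2: x=3/4 → posterior Inverse-Gamma(5/2, 6257/160)
obs 3: x=-3 → posterior Inverse-Gamma(3, 6757/160)
obs 4: x=-6 → posterior Inverse-Gamma(7/2, 9177/160)
obs 5: x=3 → posterior Inverse-Gamma(4, 10157/160)
obs 6: x=-1 → posterior Inverse-Gamma(9/2, 10177/160)
obs 7: x=-1 → posterior Inverse-Gamma(5, 10197/160)
obs 8: x=1 → posterior Inverse-Gamma(11/2, 10377/160)

alpha=11/2, beta=10377/160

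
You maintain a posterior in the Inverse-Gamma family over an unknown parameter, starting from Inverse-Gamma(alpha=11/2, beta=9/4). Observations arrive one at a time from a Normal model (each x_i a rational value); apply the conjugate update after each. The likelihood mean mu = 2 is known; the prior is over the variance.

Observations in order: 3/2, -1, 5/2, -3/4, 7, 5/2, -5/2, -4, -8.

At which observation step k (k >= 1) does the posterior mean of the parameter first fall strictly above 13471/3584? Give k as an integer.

k = 7

obs 1: x=3/2 → posterior Inverse-Gamma(6, 19/8)
obs 2: x=-1 → posterior Inverse-Gamma(13/2, 55/8)
obs 3: x=5/2 → posterior Inverse-Gamma(7, 7)
obs 4: x=-3/4 → posterior Inverse-Gamma(15/2, 345/32)
obs 5: x=7 → posterior Inverse-Gamma(8, 745/32)
obs 6: x=5/2 → posterior Inverse-Gamma(17/2, 749/32)
obs 7: x=-5/2 → posterior Inverse-Gamma(9, 1073/32)
obs 8: x=-4 → posterior Inverse-Gamma(19/2, 1649/32)
obs 9: x=-8 → posterior Inverse-Gamma(10, 3249/32)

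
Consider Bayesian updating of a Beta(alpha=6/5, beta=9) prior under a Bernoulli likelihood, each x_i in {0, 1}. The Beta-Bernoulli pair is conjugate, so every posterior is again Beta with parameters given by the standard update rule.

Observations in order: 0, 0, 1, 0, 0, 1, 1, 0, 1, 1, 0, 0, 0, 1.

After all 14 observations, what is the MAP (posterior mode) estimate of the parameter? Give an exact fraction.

31/111

obs 1: x=0 → posterior Beta(6/5, 10)
obs 2: x=0 → posterior Beta(6/5, 11)
obs 3: x=1 → posterior Beta(11/5, 11)
obs 4: x=0 → posterior Beta(11/5, 12)
obs 5: x=0 → posterior Beta(11/5, 13)
obs 6: x=1 → posterior Beta(16/5, 13)
obs 7: x=1 → posterior Beta(21/5, 13)
obs 8: x=0 → posterior Beta(21/5, 14)
obs 9: x=1 → posterior Beta(26/5, 14)
obs 10: x=1 → posterior Beta(31/5, 14)
obs 11: x=0 → posterior Beta(31/5, 15)
obs 12: x=0 → posterior Beta(31/5, 16)
obs 13: x=0 → posterior Beta(31/5, 17)
obs 14: x=1 → posterior Beta(36/5, 17)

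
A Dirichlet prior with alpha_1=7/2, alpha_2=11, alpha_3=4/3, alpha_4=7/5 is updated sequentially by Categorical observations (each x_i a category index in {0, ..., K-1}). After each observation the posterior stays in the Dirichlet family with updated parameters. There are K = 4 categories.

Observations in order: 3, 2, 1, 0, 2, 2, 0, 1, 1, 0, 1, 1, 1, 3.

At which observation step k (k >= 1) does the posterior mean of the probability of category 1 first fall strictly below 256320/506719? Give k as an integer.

obs 1: x=3 → posterior Dirichlet(7/2, 11, 4/3, 12/5)
obs 2: x=2 → posterior Dirichlet(7/2, 11, 7/3, 12/5)
obs 3: x=1 → posterior Dirichlet(7/2, 12, 7/3, 12/5)
obs 4: x=0 → posterior Dirichlet(9/2, 12, 7/3, 12/5)
obs 5: x=2 → posterior Dirichlet(9/2, 12, 10/3, 12/5)
obs 6: x=2 → posterior Dirichlet(9/2, 12, 13/3, 12/5)
obs 7: x=0 → posterior Dirichlet(11/2, 12, 13/3, 12/5)
obs 8: x=1 → posterior Dirichlet(11/2, 13, 13/3, 12/5)
obs 9: x=1 → posterior Dirichlet(11/2, 14, 13/3, 12/5)
obs 10: x=0 → posterior Dirichlet(13/2, 14, 13/3, 12/5)
obs 11: x=1 → posterior Dirichlet(13/2, 15, 13/3, 12/5)
obs 12: x=1 → posterior Dirichlet(13/2, 16, 13/3, 12/5)
obs 13: x=1 → posterior Dirichlet(13/2, 17, 13/3, 12/5)
obs 14: x=3 → posterior Dirichlet(13/2, 17, 13/3, 17/5)

k = 7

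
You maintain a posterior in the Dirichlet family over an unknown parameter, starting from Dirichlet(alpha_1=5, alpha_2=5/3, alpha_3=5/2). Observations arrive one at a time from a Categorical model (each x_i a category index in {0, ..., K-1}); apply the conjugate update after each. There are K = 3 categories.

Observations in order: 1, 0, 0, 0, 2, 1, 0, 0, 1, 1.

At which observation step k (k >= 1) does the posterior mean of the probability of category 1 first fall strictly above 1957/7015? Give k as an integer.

k = 10

obs 1: x=1 → posterior Dirichlet(5, 8/3, 5/2)
obs 2: x=0 → posterior Dirichlet(6, 8/3, 5/2)
obs 3: x=0 → posterior Dirichlet(7, 8/3, 5/2)
obs 4: x=0 → posterior Dirichlet(8, 8/3, 5/2)
obs 5: x=2 → posterior Dirichlet(8, 8/3, 7/2)
obs 6: x=1 → posterior Dirichlet(8, 11/3, 7/2)
obs 7: x=0 → posterior Dirichlet(9, 11/3, 7/2)
obs 8: x=0 → posterior Dirichlet(10, 11/3, 7/2)
obs 9: x=1 → posterior Dirichlet(10, 14/3, 7/2)
obs 10: x=1 → posterior Dirichlet(10, 17/3, 7/2)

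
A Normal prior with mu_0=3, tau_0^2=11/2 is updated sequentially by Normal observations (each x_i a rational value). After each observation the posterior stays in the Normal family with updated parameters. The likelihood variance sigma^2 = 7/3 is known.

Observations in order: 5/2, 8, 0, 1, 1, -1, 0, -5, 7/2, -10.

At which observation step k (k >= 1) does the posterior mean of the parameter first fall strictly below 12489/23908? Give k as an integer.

k = 10

obs 1: x=5/2 → posterior Normal(249/94, 77/47)
obs 2: x=8 → posterior Normal(777/160, 77/80)
obs 3: x=0 → posterior Normal(777/226, 77/113)
obs 4: x=1 → posterior Normal(843/292, 77/146)
obs 5: x=1 → posterior Normal(909/358, 77/179)
obs 6: x=-1 → posterior Normal(843/424, 77/212)
obs 7: x=0 → posterior Normal(843/490, 11/35)
obs 8: x=-5 → posterior Normal(513/556, 77/278)
obs 9: x=7/2 → posterior Normal(372/311, 77/311)
obs 10: x=-10 → posterior Normal(21/172, 77/344)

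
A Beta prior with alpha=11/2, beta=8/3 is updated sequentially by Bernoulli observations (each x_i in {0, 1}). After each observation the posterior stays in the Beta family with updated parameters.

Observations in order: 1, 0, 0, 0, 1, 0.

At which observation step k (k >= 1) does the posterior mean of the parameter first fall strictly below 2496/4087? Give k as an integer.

k = 3

obs 1: x=1 → posterior Beta(13/2, 8/3)
obs 2: x=0 → posterior Beta(13/2, 11/3)
obs 3: x=0 → posterior Beta(13/2, 14/3)
obs 4: x=0 → posterior Beta(13/2, 17/3)
obs 5: x=1 → posterior Beta(15/2, 17/3)
obs 6: x=0 → posterior Beta(15/2, 20/3)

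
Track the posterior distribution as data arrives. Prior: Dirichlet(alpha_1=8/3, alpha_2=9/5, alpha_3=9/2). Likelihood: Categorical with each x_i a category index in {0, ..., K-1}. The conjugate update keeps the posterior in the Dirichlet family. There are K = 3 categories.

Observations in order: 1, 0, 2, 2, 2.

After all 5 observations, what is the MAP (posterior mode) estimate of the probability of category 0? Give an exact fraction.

obs 1: x=1 → posterior Dirichlet(8/3, 14/5, 9/2)
obs 2: x=0 → posterior Dirichlet(11/3, 14/5, 9/2)
obs 3: x=2 → posterior Dirichlet(11/3, 14/5, 11/2)
obs 4: x=2 → posterior Dirichlet(11/3, 14/5, 13/2)
obs 5: x=2 → posterior Dirichlet(11/3, 14/5, 15/2)

80/329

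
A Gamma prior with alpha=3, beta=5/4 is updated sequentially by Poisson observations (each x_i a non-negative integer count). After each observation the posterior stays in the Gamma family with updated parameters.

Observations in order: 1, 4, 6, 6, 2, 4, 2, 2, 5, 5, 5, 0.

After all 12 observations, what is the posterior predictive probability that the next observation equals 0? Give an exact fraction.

obs 1: x=1 → posterior Gamma(4, 9/4)
obs 2: x=4 → posterior Gamma(8, 13/4)
obs 3: x=6 → posterior Gamma(14, 17/4)
obs 4: x=6 → posterior Gamma(20, 21/4)
obs 5: x=2 → posterior Gamma(22, 25/4)
obs 6: x=4 → posterior Gamma(26, 29/4)
obs 7: x=2 → posterior Gamma(28, 33/4)
obs 8: x=2 → posterior Gamma(30, 37/4)
obs 9: x=5 → posterior Gamma(35, 41/4)
obs 10: x=5 → posterior Gamma(40, 45/4)
obs 11: x=5 → posterior Gamma(45, 49/4)
obs 12: x=0 → posterior Gamma(45, 53/4)

391213769360120886479340300876487178295953786112391427511535647977108542005893/10336380909072984040478934731183442668440297718142506219164825973278827978612057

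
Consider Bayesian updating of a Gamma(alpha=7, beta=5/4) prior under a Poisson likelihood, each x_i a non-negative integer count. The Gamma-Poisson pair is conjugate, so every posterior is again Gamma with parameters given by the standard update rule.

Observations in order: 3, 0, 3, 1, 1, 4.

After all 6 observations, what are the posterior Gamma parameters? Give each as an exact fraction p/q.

obs 1: x=3 → posterior Gamma(10, 9/4)
obs 2: x=0 → posterior Gamma(10, 13/4)
obs 3: x=3 → posterior Gamma(13, 17/4)
obs 4: x=1 → posterior Gamma(14, 21/4)
obs 5: x=1 → posterior Gamma(15, 25/4)
obs 6: x=4 → posterior Gamma(19, 29/4)

alpha=19, beta=29/4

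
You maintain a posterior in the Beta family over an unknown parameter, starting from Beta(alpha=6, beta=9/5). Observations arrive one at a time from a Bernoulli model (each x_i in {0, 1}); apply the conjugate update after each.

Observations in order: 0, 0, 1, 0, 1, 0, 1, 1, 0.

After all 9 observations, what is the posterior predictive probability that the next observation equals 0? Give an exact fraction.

obs 1: x=0 → posterior Beta(6, 14/5)
obs 2: x=0 → posterior Beta(6, 19/5)
obs 3: x=1 → posterior Beta(7, 19/5)
obs 4: x=0 → posterior Beta(7, 24/5)
obs 5: x=1 → posterior Beta(8, 24/5)
obs 6: x=0 → posterior Beta(8, 29/5)
obs 7: x=1 → posterior Beta(9, 29/5)
obs 8: x=1 → posterior Beta(10, 29/5)
obs 9: x=0 → posterior Beta(10, 34/5)

17/42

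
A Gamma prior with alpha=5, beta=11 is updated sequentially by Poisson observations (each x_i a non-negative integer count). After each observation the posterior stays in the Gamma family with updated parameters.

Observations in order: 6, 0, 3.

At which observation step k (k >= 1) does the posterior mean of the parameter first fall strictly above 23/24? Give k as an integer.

k = 3

obs 1: x=6 → posterior Gamma(11, 12)
obs 2: x=0 → posterior Gamma(11, 13)
obs 3: x=3 → posterior Gamma(14, 14)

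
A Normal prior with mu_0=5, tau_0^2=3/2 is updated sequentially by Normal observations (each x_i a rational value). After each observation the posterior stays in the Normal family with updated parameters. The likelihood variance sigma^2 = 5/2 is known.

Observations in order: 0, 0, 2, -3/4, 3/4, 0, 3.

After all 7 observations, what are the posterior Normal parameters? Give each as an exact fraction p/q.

obs 1: x=0 → posterior Normal(25/8, 15/16)
obs 2: x=0 → posterior Normal(25/11, 15/22)
obs 3: x=2 → posterior Normal(31/14, 15/28)
obs 4: x=-3/4 → posterior Normal(115/68, 15/34)
obs 5: x=3/4 → posterior Normal(31/20, 3/8)
obs 6: x=0 → posterior Normal(31/23, 15/46)
obs 7: x=3 → posterior Normal(20/13, 15/52)

mu_0=20/13, tau_0^2=15/52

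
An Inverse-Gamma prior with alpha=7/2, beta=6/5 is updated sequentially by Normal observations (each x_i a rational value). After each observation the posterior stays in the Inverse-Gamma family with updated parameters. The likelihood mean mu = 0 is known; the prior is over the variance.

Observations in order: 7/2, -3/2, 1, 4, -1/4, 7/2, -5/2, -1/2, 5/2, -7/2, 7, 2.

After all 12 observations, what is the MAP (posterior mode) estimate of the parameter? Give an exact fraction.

obs 1: x=7/2 → posterior Inverse-Gamma(4, 293/40)
obs 2: x=-3/2 → posterior Inverse-Gamma(9/2, 169/20)
obs 3: x=1 → posterior Inverse-Gamma(5, 179/20)
obs 4: x=4 → posterior Inverse-Gamma(11/2, 339/20)
obs 5: x=-1/4 → posterior Inverse-Gamma(6, 2717/160)
obs 6: x=7/2 → posterior Inverse-Gamma(13/2, 3697/160)
obs 7: x=-5/2 → posterior Inverse-Gamma(7, 4197/160)
obs 8: x=-1/2 → posterior Inverse-Gamma(15/2, 4217/160)
obs 9: x=5/2 → posterior Inverse-Gamma(8, 4717/160)
obs 10: x=-7/2 → posterior Inverse-Gamma(17/2, 5697/160)
obs 11: x=7 → posterior Inverse-Gamma(9, 9617/160)
obs 12: x=2 → posterior Inverse-Gamma(19/2, 9937/160)

9937/1680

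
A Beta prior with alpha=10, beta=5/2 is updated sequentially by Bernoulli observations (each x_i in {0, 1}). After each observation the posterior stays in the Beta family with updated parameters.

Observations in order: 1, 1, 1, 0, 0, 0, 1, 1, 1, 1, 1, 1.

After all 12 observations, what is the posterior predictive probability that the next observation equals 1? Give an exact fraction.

38/49

obs 1: x=1 → posterior Beta(11, 5/2)
obs 2: x=1 → posterior Beta(12, 5/2)
obs 3: x=1 → posterior Beta(13, 5/2)
obs 4: x=0 → posterior Beta(13, 7/2)
obs 5: x=0 → posterior Beta(13, 9/2)
obs 6: x=0 → posterior Beta(13, 11/2)
obs 7: x=1 → posterior Beta(14, 11/2)
obs 8: x=1 → posterior Beta(15, 11/2)
obs 9: x=1 → posterior Beta(16, 11/2)
obs 10: x=1 → posterior Beta(17, 11/2)
obs 11: x=1 → posterior Beta(18, 11/2)
obs 12: x=1 → posterior Beta(19, 11/2)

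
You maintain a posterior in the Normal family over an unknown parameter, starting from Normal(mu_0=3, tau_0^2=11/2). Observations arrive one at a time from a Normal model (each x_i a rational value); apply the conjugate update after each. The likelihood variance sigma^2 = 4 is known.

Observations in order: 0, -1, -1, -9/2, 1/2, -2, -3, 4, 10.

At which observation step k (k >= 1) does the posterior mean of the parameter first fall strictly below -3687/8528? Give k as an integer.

k = 4

obs 1: x=0 → posterior Normal(24/19, 44/19)
obs 2: x=-1 → posterior Normal(13/30, 22/15)
obs 3: x=-1 → posterior Normal(2/41, 44/41)
obs 4: x=-9/2 → posterior Normal(-95/104, 11/13)
obs 5: x=1/2 → posterior Normal(-2/3, 44/63)
obs 6: x=-2 → posterior Normal(-32/37, 22/37)
obs 7: x=-3 → posterior Normal(-97/85, 44/85)
obs 8: x=4 → posterior Normal(-53/96, 11/24)
obs 9: x=10 → posterior Normal(57/107, 44/107)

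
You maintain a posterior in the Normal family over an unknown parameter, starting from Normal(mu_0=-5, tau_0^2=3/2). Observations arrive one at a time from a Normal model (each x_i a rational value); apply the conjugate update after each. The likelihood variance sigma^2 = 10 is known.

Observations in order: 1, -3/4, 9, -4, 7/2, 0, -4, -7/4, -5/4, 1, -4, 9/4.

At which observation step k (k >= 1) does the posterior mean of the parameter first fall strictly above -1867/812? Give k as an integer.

obs 1: x=1 → posterior Normal(-97/23, 30/23)
obs 2: x=-3/4 → posterior Normal(-397/104, 15/13)
obs 3: x=9 → posterior Normal(-289/116, 30/29)
obs 4: x=-4 → posterior Normal(-337/128, 15/16)
obs 5: x=7/2 → posterior Normal(-59/28, 6/7)
obs 6: x=0 → posterior Normal(-295/152, 15/19)
obs 7: x=-4 → posterior Normal(-343/164, 30/41)
obs 8: x=-7/4 → posterior Normal(-91/44, 15/22)
obs 9: x=-5/4 → posterior Normal(-379/188, 30/47)
obs 10: x=1 → posterior Normal(-367/200, 3/5)
obs 11: x=-4 → posterior Normal(-415/212, 30/53)
obs 12: x=9/4 → posterior Normal(-97/56, 15/28)

k = 5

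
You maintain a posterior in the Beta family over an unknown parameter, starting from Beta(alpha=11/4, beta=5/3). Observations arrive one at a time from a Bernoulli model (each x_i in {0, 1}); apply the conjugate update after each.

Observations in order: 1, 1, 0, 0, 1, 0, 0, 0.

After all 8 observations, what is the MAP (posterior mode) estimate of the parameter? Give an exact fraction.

obs 1: x=1 → posterior Beta(15/4, 5/3)
obs 2: x=1 → posterior Beta(19/4, 5/3)
obs 3: x=0 → posterior Beta(19/4, 8/3)
obs 4: x=0 → posterior Beta(19/4, 11/3)
obs 5: x=1 → posterior Beta(23/4, 11/3)
obs 6: x=0 → posterior Beta(23/4, 14/3)
obs 7: x=0 → posterior Beta(23/4, 17/3)
obs 8: x=0 → posterior Beta(23/4, 20/3)

57/125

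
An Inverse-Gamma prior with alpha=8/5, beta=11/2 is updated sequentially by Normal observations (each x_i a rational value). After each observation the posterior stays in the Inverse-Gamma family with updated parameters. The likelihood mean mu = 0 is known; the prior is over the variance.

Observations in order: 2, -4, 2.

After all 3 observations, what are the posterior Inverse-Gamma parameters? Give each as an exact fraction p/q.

obs 1: x=2 → posterior Inverse-Gamma(21/10, 15/2)
obs 2: x=-4 → posterior Inverse-Gamma(13/5, 31/2)
obs 3: x=2 → posterior Inverse-Gamma(31/10, 35/2)

alpha=31/10, beta=35/2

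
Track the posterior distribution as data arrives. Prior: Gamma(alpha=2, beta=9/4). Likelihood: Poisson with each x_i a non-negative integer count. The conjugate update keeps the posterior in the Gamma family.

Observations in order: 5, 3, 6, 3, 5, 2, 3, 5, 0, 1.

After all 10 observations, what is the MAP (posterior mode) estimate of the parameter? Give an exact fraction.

obs 1: x=5 → posterior Gamma(7, 13/4)
obs 2: x=3 → posterior Gamma(10, 17/4)
obs 3: x=6 → posterior Gamma(16, 21/4)
obs 4: x=3 → posterior Gamma(19, 25/4)
obs 5: x=5 → posterior Gamma(24, 29/4)
obs 6: x=2 → posterior Gamma(26, 33/4)
obs 7: x=3 → posterior Gamma(29, 37/4)
obs 8: x=5 → posterior Gamma(34, 41/4)
obs 9: x=0 → posterior Gamma(34, 45/4)
obs 10: x=1 → posterior Gamma(35, 49/4)

136/49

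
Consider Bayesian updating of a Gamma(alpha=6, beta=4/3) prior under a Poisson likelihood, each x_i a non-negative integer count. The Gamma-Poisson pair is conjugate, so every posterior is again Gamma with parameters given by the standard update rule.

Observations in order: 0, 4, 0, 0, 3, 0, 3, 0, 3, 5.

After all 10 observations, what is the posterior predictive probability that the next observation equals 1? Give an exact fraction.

410040264928193847387033953027638689792/1603404513114153724313506335083015711557

obs 1: x=0 → posterior Gamma(6, 7/3)
obs 2: x=4 → posterior Gamma(10, 10/3)
obs 3: x=0 → posterior Gamma(10, 13/3)
obs 4: x=0 → posterior Gamma(10, 16/3)
obs 5: x=3 → posterior Gamma(13, 19/3)
obs 6: x=0 → posterior Gamma(13, 22/3)
obs 7: x=3 → posterior Gamma(16, 25/3)
obs 8: x=0 → posterior Gamma(16, 28/3)
obs 9: x=3 → posterior Gamma(19, 31/3)
obs 10: x=5 → posterior Gamma(24, 34/3)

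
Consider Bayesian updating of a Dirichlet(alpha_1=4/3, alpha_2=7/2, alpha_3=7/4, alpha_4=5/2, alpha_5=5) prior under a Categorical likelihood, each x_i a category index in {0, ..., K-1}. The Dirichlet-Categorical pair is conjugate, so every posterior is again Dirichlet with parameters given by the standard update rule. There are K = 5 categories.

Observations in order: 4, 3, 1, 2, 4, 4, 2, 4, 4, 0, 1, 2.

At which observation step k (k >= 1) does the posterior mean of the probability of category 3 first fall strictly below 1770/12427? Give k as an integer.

k = 11

obs 1: x=4 → posterior Dirichlet(4/3, 7/2, 7/4, 5/2, 6)
obs 2: x=3 → posterior Dirichlet(4/3, 7/2, 7/4, 7/2, 6)
obs 3: x=1 → posterior Dirichlet(4/3, 9/2, 7/4, 7/2, 6)
obs 4: x=2 → posterior Dirichlet(4/3, 9/2, 11/4, 7/2, 6)
obs 5: x=4 → posterior Dirichlet(4/3, 9/2, 11/4, 7/2, 7)
obs 6: x=4 → posterior Dirichlet(4/3, 9/2, 11/4, 7/2, 8)
obs 7: x=2 → posterior Dirichlet(4/3, 9/2, 15/4, 7/2, 8)
obs 8: x=4 → posterior Dirichlet(4/3, 9/2, 15/4, 7/2, 9)
obs 9: x=4 → posterior Dirichlet(4/3, 9/2, 15/4, 7/2, 10)
obs 10: x=0 → posterior Dirichlet(7/3, 9/2, 15/4, 7/2, 10)
obs 11: x=1 → posterior Dirichlet(7/3, 11/2, 15/4, 7/2, 10)
obs 12: x=2 → posterior Dirichlet(7/3, 11/2, 19/4, 7/2, 10)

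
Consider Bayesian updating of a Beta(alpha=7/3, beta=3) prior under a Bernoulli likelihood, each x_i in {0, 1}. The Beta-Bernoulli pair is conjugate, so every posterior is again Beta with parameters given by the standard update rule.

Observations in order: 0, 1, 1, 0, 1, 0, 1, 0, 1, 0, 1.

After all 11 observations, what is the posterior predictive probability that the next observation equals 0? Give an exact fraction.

obs 1: x=0 → posterior Beta(7/3, 4)
obs 2: x=1 → posterior Beta(10/3, 4)
obs 3: x=1 → posterior Beta(13/3, 4)
obs 4: x=0 → posterior Beta(13/3, 5)
obs 5: x=1 → posterior Beta(16/3, 5)
obs 6: x=0 → posterior Beta(16/3, 6)
obs 7: x=1 → posterior Beta(19/3, 6)
obs 8: x=0 → posterior Beta(19/3, 7)
obs 9: x=1 → posterior Beta(22/3, 7)
obs 10: x=0 → posterior Beta(22/3, 8)
obs 11: x=1 → posterior Beta(25/3, 8)

24/49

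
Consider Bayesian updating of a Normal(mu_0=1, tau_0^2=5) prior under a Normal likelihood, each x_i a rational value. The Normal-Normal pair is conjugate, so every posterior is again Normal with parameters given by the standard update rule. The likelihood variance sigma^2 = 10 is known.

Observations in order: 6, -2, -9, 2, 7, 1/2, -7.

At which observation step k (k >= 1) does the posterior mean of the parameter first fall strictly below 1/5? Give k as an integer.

k = 3

obs 1: x=6 → posterior Normal(8/3, 10/3)
obs 2: x=-2 → posterior Normal(3/2, 5/2)
obs 3: x=-9 → posterior Normal(-3/5, 2)
obs 4: x=2 → posterior Normal(-1/6, 5/3)
obs 5: x=7 → posterior Normal(6/7, 10/7)
obs 6: x=1/2 → posterior Normal(13/16, 5/4)
obs 7: x=-7 → posterior Normal(-1/18, 10/9)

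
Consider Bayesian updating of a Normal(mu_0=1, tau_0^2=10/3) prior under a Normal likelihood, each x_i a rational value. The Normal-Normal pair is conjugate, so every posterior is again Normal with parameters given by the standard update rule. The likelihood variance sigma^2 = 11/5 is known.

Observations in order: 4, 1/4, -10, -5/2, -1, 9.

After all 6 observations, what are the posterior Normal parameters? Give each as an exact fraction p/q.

obs 1: x=4 → posterior Normal(233/83, 110/83)
obs 2: x=1/4 → posterior Normal(491/266, 110/133)
obs 3: x=-10 → posterior Normal(-509/366, 110/183)
obs 4: x=-5/2 → posterior Normal(-759/466, 110/233)
obs 5: x=-1 → posterior Normal(-859/566, 110/283)
obs 6: x=9 → posterior Normal(41/666, 110/333)

mu_0=41/666, tau_0^2=110/333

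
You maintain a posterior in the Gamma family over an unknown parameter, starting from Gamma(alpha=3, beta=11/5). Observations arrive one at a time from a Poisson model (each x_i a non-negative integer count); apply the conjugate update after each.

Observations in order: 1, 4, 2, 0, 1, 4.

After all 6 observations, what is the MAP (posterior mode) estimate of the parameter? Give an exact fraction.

obs 1: x=1 → posterior Gamma(4, 16/5)
obs 2: x=4 → posterior Gamma(8, 21/5)
obs 3: x=2 → posterior Gamma(10, 26/5)
obs 4: x=0 → posterior Gamma(10, 31/5)
obs 5: x=1 → posterior Gamma(11, 36/5)
obs 6: x=4 → posterior Gamma(15, 41/5)

70/41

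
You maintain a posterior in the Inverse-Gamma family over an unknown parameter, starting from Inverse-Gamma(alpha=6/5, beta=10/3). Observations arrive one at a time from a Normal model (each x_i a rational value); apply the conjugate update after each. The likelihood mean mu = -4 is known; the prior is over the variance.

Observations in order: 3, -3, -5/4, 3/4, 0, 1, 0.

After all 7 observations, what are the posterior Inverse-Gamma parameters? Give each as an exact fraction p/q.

alpha=47/10, beta=3451/48

obs 1: x=3 → posterior Inverse-Gamma(17/10, 167/6)
obs 2: x=-3 → posterior Inverse-Gamma(11/5, 85/3)
obs 3: x=-5/4 → posterior Inverse-Gamma(27/10, 3083/96)
obs 4: x=3/4 → posterior Inverse-Gamma(16/5, 2083/48)
obs 5: x=0 → posterior Inverse-Gamma(37/10, 2467/48)
obs 6: x=1 → posterior Inverse-Gamma(21/5, 3067/48)
obs 7: x=0 → posterior Inverse-Gamma(47/10, 3451/48)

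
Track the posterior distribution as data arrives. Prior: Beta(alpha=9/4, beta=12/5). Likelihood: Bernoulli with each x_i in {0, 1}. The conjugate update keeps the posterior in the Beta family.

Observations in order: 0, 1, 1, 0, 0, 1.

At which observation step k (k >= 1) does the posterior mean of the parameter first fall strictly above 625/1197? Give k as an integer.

obs 1: x=0 → posterior Beta(9/4, 17/5)
obs 2: x=1 → posterior Beta(13/4, 17/5)
obs 3: x=1 → posterior Beta(17/4, 17/5)
obs 4: x=0 → posterior Beta(17/4, 22/5)
obs 5: x=0 → posterior Beta(17/4, 27/5)
obs 6: x=1 → posterior Beta(21/4, 27/5)

k = 3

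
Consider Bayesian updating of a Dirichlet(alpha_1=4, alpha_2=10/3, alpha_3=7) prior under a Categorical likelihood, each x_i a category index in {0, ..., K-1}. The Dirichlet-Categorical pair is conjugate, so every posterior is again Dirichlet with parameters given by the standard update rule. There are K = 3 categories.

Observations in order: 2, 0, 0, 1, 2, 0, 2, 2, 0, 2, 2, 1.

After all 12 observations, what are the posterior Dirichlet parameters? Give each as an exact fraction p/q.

obs 1: x=2 → posterior Dirichlet(4, 10/3, 8)
obs 2: x=0 → posterior Dirichlet(5, 10/3, 8)
obs 3: x=0 → posterior Dirichlet(6, 10/3, 8)
obs 4: x=1 → posterior Dirichlet(6, 13/3, 8)
obs 5: x=2 → posterior Dirichlet(6, 13/3, 9)
obs 6: x=0 → posterior Dirichlet(7, 13/3, 9)
obs 7: x=2 → posterior Dirichlet(7, 13/3, 10)
obs 8: x=2 → posterior Dirichlet(7, 13/3, 11)
obs 9: x=0 → posterior Dirichlet(8, 13/3, 11)
obs 10: x=2 → posterior Dirichlet(8, 13/3, 12)
obs 11: x=2 → posterior Dirichlet(8, 13/3, 13)
obs 12: x=1 → posterior Dirichlet(8, 16/3, 13)

alpha_1=8, alpha_2=16/3, alpha_3=13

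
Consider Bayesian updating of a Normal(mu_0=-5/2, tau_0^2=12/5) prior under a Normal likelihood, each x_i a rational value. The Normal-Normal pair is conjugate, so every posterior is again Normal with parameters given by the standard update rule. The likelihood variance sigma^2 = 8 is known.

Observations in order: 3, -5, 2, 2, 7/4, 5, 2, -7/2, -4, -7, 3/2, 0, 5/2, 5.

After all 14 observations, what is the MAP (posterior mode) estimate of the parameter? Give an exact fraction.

-37/208

obs 1: x=3 → posterior Normal(-16/13, 24/13)
obs 2: x=-5 → posterior Normal(-31/16, 3/2)
obs 3: x=2 → posterior Normal(-25/19, 24/19)
obs 4: x=2 → posterior Normal(-19/22, 12/11)
obs 5: x=7/4 → posterior Normal(-11/20, 24/25)
obs 6: x=5 → posterior Normal(5/112, 6/7)
obs 7: x=2 → posterior Normal(29/124, 24/31)
obs 8: x=-7/2 → posterior Normal(-13/136, 12/17)
obs 9: x=-4 → posterior Normal(-61/148, 24/37)
obs 10: x=-7 → posterior Normal(-29/32, 3/5)
obs 11: x=3/2 → posterior Normal(-127/172, 24/43)
obs 12: x=0 → posterior Normal(-127/184, 12/23)
obs 13: x=5/2 → posterior Normal(-97/196, 24/49)
obs 14: x=5 → posterior Normal(-37/208, 6/13)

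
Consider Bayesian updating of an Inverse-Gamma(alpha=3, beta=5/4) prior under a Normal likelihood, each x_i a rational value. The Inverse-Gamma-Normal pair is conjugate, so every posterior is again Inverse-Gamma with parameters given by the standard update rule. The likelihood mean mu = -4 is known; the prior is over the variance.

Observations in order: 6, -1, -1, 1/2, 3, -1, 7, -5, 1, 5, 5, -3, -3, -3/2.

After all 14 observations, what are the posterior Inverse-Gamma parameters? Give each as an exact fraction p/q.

alpha=10, beta=258

obs 1: x=6 → posterior Inverse-Gamma(7/2, 205/4)
obs 2: x=-1 → posterior Inverse-Gamma(4, 223/4)
obs 3: x=-1 → posterior Inverse-Gamma(9/2, 241/4)
obs 4: x=1/2 → posterior Inverse-Gamma(5, 563/8)
obs 5: x=3 → posterior Inverse-Gamma(11/2, 759/8)
obs 6: x=-1 → posterior Inverse-Gamma(6, 795/8)
obs 7: x=7 → posterior Inverse-Gamma(13/2, 1279/8)
obs 8: x=-5 → posterior Inverse-Gamma(7, 1283/8)
obs 9: x=1 → posterior Inverse-Gamma(15/2, 1383/8)
obs 10: x=5 → posterior Inverse-Gamma(8, 1707/8)
obs 11: x=5 → posterior Inverse-Gamma(17/2, 2031/8)
obs 12: x=-3 → posterior Inverse-Gamma(9, 2035/8)
obs 13: x=-3 → posterior Inverse-Gamma(19/2, 2039/8)
obs 14: x=-3/2 → posterior Inverse-Gamma(10, 258)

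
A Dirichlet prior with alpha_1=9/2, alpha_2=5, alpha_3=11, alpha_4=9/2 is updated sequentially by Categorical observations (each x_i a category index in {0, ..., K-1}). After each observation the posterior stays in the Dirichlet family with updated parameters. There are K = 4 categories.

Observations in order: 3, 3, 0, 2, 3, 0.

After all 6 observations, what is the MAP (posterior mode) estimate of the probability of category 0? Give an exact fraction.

obs 1: x=3 → posterior Dirichlet(9/2, 5, 11, 11/2)
obs 2: x=3 → posterior Dirichlet(9/2, 5, 11, 13/2)
obs 3: x=0 → posterior Dirichlet(11/2, 5, 11, 13/2)
obs 4: x=2 → posterior Dirichlet(11/2, 5, 12, 13/2)
obs 5: x=3 → posterior Dirichlet(11/2, 5, 12, 15/2)
obs 6: x=0 → posterior Dirichlet(13/2, 5, 12, 15/2)

11/54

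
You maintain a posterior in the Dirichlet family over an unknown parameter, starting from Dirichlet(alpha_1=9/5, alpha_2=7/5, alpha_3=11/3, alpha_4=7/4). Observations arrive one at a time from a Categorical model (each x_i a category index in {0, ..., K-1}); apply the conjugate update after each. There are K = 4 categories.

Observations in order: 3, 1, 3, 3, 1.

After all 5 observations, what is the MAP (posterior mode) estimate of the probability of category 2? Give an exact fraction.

obs 1: x=3 → posterior Dirichlet(9/5, 7/5, 11/3, 11/4)
obs 2: x=1 → posterior Dirichlet(9/5, 12/5, 11/3, 11/4)
obs 3: x=3 → posterior Dirichlet(9/5, 12/5, 11/3, 15/4)
obs 4: x=3 → posterior Dirichlet(9/5, 12/5, 11/3, 19/4)
obs 5: x=1 → posterior Dirichlet(9/5, 17/5, 11/3, 19/4)

160/577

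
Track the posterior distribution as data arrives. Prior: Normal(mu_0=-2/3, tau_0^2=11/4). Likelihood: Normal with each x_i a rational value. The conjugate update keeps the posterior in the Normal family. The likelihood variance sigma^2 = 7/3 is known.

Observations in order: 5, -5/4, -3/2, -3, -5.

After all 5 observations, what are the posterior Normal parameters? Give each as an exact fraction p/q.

obs 1: x=5 → posterior Normal(439/183, 77/61)
obs 2: x=-5/4 → posterior Normal(1261/1128, 77/94)
obs 3: x=-3/2 → posterior Normal(667/1524, 77/127)
obs 4: x=-3 → posterior Normal(-521/1920, 77/160)
obs 5: x=-5 → posterior Normal(-2501/2316, 77/193)

mu_0=-2501/2316, tau_0^2=77/193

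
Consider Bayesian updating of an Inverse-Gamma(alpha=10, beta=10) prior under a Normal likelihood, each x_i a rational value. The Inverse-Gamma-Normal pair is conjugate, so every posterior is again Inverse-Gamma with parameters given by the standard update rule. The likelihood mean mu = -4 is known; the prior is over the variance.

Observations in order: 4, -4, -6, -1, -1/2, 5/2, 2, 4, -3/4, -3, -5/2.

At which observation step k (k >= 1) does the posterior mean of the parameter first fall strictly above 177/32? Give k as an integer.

obs 1: x=4 → posterior Inverse-Gamma(21/2, 42)
obs 2: x=-4 → posterior Inverse-Gamma(11, 42)
obs 3: x=-6 → posterior Inverse-Gamma(23/2, 44)
obs 4: x=-1 → posterior Inverse-Gamma(12, 97/2)
obs 5: x=-1/2 → posterior Inverse-Gamma(25/2, 437/8)
obs 6: x=5/2 → posterior Inverse-Gamma(13, 303/4)
obs 7: x=2 → posterior Inverse-Gamma(27/2, 375/4)
obs 8: x=4 → posterior Inverse-Gamma(14, 503/4)
obs 9: x=-3/4 → posterior Inverse-Gamma(29/2, 4193/32)
obs 10: x=-3 → posterior Inverse-Gamma(15, 4209/32)
obs 11: x=-5/2 → posterior Inverse-Gamma(31/2, 4245/32)

k = 6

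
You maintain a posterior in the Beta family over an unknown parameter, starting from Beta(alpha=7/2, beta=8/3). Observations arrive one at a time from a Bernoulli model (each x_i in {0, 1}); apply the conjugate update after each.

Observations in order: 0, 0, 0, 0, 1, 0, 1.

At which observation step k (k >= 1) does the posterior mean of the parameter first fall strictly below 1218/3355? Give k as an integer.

obs 1: x=0 → posterior Beta(7/2, 11/3)
obs 2: x=0 → posterior Beta(7/2, 14/3)
obs 3: x=0 → posterior Beta(7/2, 17/3)
obs 4: x=0 → posterior Beta(7/2, 20/3)
obs 5: x=1 → posterior Beta(9/2, 20/3)
obs 6: x=0 → posterior Beta(9/2, 23/3)
obs 7: x=1 → posterior Beta(11/2, 23/3)

k = 4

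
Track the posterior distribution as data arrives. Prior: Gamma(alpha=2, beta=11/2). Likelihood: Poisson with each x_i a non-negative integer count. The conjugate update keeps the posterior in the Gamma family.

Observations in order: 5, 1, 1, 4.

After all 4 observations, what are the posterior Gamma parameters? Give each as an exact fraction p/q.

alpha=13, beta=19/2

obs 1: x=5 → posterior Gamma(7, 13/2)
obs 2: x=1 → posterior Gamma(8, 15/2)
obs 3: x=1 → posterior Gamma(9, 17/2)
obs 4: x=4 → posterior Gamma(13, 19/2)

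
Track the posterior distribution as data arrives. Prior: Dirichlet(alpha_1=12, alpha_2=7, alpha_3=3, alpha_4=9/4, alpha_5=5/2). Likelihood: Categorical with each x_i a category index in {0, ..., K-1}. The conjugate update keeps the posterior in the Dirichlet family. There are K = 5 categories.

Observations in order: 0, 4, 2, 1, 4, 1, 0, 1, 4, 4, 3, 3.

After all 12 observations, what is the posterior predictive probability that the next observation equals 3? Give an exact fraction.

obs 1: x=0 → posterior Dirichlet(13, 7, 3, 9/4, 5/2)
obs 2: x=4 → posterior Dirichlet(13, 7, 3, 9/4, 7/2)
obs 3: x=2 → posterior Dirichlet(13, 7, 4, 9/4, 7/2)
obs 4: x=1 → posterior Dirichlet(13, 8, 4, 9/4, 7/2)
obs 5: x=4 → posterior Dirichlet(13, 8, 4, 9/4, 9/2)
obs 6: x=1 → posterior Dirichlet(13, 9, 4, 9/4, 9/2)
obs 7: x=0 → posterior Dirichlet(14, 9, 4, 9/4, 9/2)
obs 8: x=1 → posterior Dirichlet(14, 10, 4, 9/4, 9/2)
obs 9: x=4 → posterior Dirichlet(14, 10, 4, 9/4, 11/2)
obs 10: x=4 → posterior Dirichlet(14, 10, 4, 9/4, 13/2)
obs 11: x=3 → posterior Dirichlet(14, 10, 4, 13/4, 13/2)
obs 12: x=3 → posterior Dirichlet(14, 10, 4, 17/4, 13/2)

17/155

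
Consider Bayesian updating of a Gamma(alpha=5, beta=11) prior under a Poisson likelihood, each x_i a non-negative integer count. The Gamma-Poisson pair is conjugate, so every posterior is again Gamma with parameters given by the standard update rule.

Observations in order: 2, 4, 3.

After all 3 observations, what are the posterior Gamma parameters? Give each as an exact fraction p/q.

obs 1: x=2 → posterior Gamma(7, 12)
obs 2: x=4 → posterior Gamma(11, 13)
obs 3: x=3 → posterior Gamma(14, 14)

alpha=14, beta=14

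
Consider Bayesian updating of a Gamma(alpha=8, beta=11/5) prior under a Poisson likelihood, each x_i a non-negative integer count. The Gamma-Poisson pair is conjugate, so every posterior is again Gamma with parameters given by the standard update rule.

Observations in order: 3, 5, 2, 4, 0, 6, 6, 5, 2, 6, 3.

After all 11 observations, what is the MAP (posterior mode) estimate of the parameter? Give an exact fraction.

obs 1: x=3 → posterior Gamma(11, 16/5)
obs 2: x=5 → posterior Gamma(16, 21/5)
obs 3: x=2 → posterior Gamma(18, 26/5)
obs 4: x=4 → posterior Gamma(22, 31/5)
obs 5: x=0 → posterior Gamma(22, 36/5)
obs 6: x=6 → posterior Gamma(28, 41/5)
obs 7: x=6 → posterior Gamma(34, 46/5)
obs 8: x=5 → posterior Gamma(39, 51/5)
obs 9: x=2 → posterior Gamma(41, 56/5)
obs 10: x=6 → posterior Gamma(47, 61/5)
obs 11: x=3 → posterior Gamma(50, 66/5)

245/66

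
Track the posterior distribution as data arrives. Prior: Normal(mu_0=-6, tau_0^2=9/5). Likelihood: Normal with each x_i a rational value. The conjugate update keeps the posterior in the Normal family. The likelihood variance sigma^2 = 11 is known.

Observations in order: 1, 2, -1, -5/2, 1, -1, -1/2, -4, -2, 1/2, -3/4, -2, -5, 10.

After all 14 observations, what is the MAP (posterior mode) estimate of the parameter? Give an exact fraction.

obs 1: x=1 → posterior Normal(-321/64, 99/64)
obs 2: x=2 → posterior Normal(-303/73, 99/73)
obs 3: x=-1 → posterior Normal(-156/41, 99/82)
obs 4: x=-5/2 → posterior Normal(-669/182, 99/91)
obs 5: x=1 → posterior Normal(-651/200, 99/100)
obs 6: x=-1 → posterior Normal(-669/218, 99/109)
obs 7: x=-1/2 → posterior Normal(-339/118, 99/118)
obs 8: x=-4 → posterior Normal(-375/127, 99/127)
obs 9: x=-2 → posterior Normal(-393/136, 99/136)
obs 10: x=1/2 → posterior Normal(-777/290, 99/145)
obs 11: x=-3/4 → posterior Normal(-1581/616, 9/14)
obs 12: x=-2 → posterior Normal(-1653/652, 99/163)
obs 13: x=-5 → posterior Normal(-1833/688, 99/172)
obs 14: x=10 → posterior Normal(-1473/724, 99/181)

-1473/724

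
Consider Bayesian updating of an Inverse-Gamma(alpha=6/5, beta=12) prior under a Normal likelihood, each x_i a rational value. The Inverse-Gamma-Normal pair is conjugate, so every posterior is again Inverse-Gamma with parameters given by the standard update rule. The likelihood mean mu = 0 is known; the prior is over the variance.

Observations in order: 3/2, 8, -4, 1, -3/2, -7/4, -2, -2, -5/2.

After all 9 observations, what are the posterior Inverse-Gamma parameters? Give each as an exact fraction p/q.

alpha=57/10, beta=2029/32

obs 1: x=3/2 → posterior Inverse-Gamma(17/10, 105/8)
obs 2: x=8 → posterior Inverse-Gamma(11/5, 361/8)
obs 3: x=-4 → posterior Inverse-Gamma(27/10, 425/8)
obs 4: x=1 → posterior Inverse-Gamma(16/5, 429/8)
obs 5: x=-3/2 → posterior Inverse-Gamma(37/10, 219/4)
obs 6: x=-7/4 → posterior Inverse-Gamma(21/5, 1801/32)
obs 7: x=-2 → posterior Inverse-Gamma(47/10, 1865/32)
obs 8: x=-2 → posterior Inverse-Gamma(26/5, 1929/32)
obs 9: x=-5/2 → posterior Inverse-Gamma(57/10, 2029/32)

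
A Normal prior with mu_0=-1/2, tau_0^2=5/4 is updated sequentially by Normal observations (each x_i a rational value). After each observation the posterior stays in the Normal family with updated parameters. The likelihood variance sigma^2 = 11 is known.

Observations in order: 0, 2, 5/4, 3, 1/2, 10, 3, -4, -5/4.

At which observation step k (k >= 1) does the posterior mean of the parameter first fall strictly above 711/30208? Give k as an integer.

k = 4

obs 1: x=0 → posterior Normal(-22/49, 55/49)
obs 2: x=2 → posterior Normal(-2/9, 55/54)
obs 3: x=5/4 → posterior Normal(-23/236, 55/59)
obs 4: x=3 → posterior Normal(37/256, 55/64)
obs 5: x=1/2 → posterior Normal(47/276, 55/69)
obs 6: x=10 → posterior Normal(247/296, 55/74)
obs 7: x=3 → posterior Normal(307/316, 55/79)
obs 8: x=-4 → posterior Normal(227/336, 55/84)
obs 9: x=-5/4 → posterior Normal(101/178, 55/89)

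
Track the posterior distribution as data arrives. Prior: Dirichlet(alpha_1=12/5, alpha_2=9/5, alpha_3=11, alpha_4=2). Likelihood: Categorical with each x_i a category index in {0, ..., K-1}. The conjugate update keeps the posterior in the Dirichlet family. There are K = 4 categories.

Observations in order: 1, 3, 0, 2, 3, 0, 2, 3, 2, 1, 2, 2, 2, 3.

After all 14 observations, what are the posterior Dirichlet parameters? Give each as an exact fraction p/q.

alpha_1=22/5, alpha_2=19/5, alpha_3=17, alpha_4=6

obs 1: x=1 → posterior Dirichlet(12/5, 14/5, 11, 2)
obs 2: x=3 → posterior Dirichlet(12/5, 14/5, 11, 3)
obs 3: x=0 → posterior Dirichlet(17/5, 14/5, 11, 3)
obs 4: x=2 → posterior Dirichlet(17/5, 14/5, 12, 3)
obs 5: x=3 → posterior Dirichlet(17/5, 14/5, 12, 4)
obs 6: x=0 → posterior Dirichlet(22/5, 14/5, 12, 4)
obs 7: x=2 → posterior Dirichlet(22/5, 14/5, 13, 4)
obs 8: x=3 → posterior Dirichlet(22/5, 14/5, 13, 5)
obs 9: x=2 → posterior Dirichlet(22/5, 14/5, 14, 5)
obs 10: x=1 → posterior Dirichlet(22/5, 19/5, 14, 5)
obs 11: x=2 → posterior Dirichlet(22/5, 19/5, 15, 5)
obs 12: x=2 → posterior Dirichlet(22/5, 19/5, 16, 5)
obs 13: x=2 → posterior Dirichlet(22/5, 19/5, 17, 5)
obs 14: x=3 → posterior Dirichlet(22/5, 19/5, 17, 6)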